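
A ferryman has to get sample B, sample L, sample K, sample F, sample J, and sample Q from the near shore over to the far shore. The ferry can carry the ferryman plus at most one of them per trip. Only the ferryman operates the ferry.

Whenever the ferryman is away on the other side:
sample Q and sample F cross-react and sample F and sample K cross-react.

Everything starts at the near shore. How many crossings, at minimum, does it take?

Counting alone: the ferryman can take at most 1 across per trip to the far shore, so moving all 6 needs at least 6 loaded trips out, with a return between consecutive ones — at least 11 crossings.
The safety rule pushes this higher. Following every safe sequence of crossings, the most of the 6 that can be at the far shore as the ferry arrives there on crossing 11 is 5 — never all 6.
So no plan with fewer than 13 crossings exists, and this one achieves 13:
1. Ferryman goes to the far shore with sample F.
2. Ferryman goes back to the near shore alone.
3. Ferryman goes to the far shore with sample B.
4. Ferryman goes back to the near shore alone.
5. Ferryman goes to the far shore with sample L.
6. Ferryman goes back to the near shore alone.
7. Ferryman goes to the far shore with sample K.
8. Ferryman goes back to the near shore with sample F.
9. Ferryman goes to the far shore with sample Q.
10. Ferryman goes back to the near shore alone.
11. Ferryman goes to the far shore with sample J.
12. Ferryman goes back to the near shore alone.
13. Ferryman goes to the far shore with sample F.

13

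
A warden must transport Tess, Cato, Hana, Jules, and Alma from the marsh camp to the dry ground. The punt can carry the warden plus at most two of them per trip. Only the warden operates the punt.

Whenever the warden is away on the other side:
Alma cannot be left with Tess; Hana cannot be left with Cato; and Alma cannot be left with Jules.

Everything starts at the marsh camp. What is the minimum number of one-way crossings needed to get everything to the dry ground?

Counting alone: the warden can take at most 2 across per trip to the dry ground, so moving all 5 needs at least 3 loaded trips out, with a return between consecutive ones — at least 5 crossings.
The plan below uses exactly 5 crossings, so it is optimal:
1. Warden goes to the dry ground with Alma and Cato.
2. Warden goes back to the marsh camp alone.
3. Warden goes to the dry ground with Jules and Tess.
4. Warden goes back to the marsh camp with Alma.
5. Warden goes to the dry ground with Alma and Hana.

5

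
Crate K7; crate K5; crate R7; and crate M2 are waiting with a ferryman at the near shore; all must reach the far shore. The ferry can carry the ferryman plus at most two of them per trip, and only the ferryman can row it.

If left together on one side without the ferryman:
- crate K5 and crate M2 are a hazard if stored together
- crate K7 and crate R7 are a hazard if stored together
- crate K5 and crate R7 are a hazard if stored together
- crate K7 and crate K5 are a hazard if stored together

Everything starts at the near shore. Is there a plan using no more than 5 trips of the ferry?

Yes — this plan uses 5 crossings (≤ 5):
1. Ferryman goes to the far shore with crate K5 and crate K7.  [the near shore: crate M2, crate R7 | the far shore: crate K5, crate K7]
2. Ferryman goes back to the near shore with crate K7.  [the near shore: crate K7, crate M2, crate R7 | the far shore: crate K5]
3. Ferryman goes to the far shore with crate K7 and crate M2.  [the near shore: crate R7 | the far shore: crate K5, crate K7, crate M2]
4. Ferryman goes back to the near shore with crate K5.  [the near shore: crate K5, crate R7 | the far shore: crate K7, crate M2]
5. Ferryman goes to the far shore with crate K5 and crate R7.  [the near shore: — | the far shore: crate K5, crate K7, crate M2, crate R7]

Yes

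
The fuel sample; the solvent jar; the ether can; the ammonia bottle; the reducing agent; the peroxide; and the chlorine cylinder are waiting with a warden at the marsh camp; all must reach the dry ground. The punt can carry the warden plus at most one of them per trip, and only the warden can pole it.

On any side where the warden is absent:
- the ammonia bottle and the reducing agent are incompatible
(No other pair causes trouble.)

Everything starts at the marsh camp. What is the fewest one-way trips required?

13

Counting alone: the warden can take at most 1 across per trip to the dry ground, so moving all 7 needs at least 7 loaded trips out, with a return between consecutive ones — at least 13 crossings.
The plan below uses exactly 13 crossings, so it is optimal:
1. Warden goes to the dry ground with the ammonia bottle.
2. Warden goes back to the marsh camp alone.
3. Warden goes to the dry ground with the fuel sample.
4. Warden goes back to the marsh camp alone.
5. Warden goes to the dry ground with the solvent jar.
6. Warden goes back to the marsh camp alone.
7. Warden goes to the dry ground with the ether can.
8. Warden goes back to the marsh camp alone.
9. Warden goes to the dry ground with the peroxide.
10. Warden goes back to the marsh camp alone.
11. Warden goes to the dry ground with the chlorine cylinder.
12. Warden goes back to the marsh camp alone.
13. Warden goes to the dry ground with the reducing agent.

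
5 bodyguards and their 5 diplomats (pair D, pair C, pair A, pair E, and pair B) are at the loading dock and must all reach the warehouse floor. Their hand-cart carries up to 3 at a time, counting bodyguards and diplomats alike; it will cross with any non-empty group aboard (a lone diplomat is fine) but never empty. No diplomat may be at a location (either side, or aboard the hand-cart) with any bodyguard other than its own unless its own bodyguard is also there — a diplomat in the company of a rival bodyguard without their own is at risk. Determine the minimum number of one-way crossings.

11

Counting alone: each trip to the warehouse floor takes at most 3 across and each return brings at least 1 back, so after t trips out (and t−1 returns) at most 3t − (t−1) of the 10 are across; that first reaches 10 at t = 5, so at least 9 crossings are needed.
The safety rule pushes this higher. Following every safe sequence of crossings, the most of the 10 that can be at the warehouse floor as the hand-cart arrives there on crossing 9 is 9 — never all 10.
So no plan with fewer than 11 crossings exists, and this one achieves 11:
1. bodyguard D and diplomat D cross → the warehouse floor.
2. bodyguard D crosses ← the loading dock.
3. diplomat A, diplomat C, and diplomat E cross → the warehouse floor.
4. diplomat D crosses ← the loading dock.
5. bodyguard A, bodyguard C, and bodyguard E cross → the warehouse floor.
6. bodyguard C and diplomat C cross ← the loading dock.
7. bodyguard B, bodyguard C, and bodyguard D cross → the warehouse floor.
8. diplomat A crosses ← the loading dock.
9. diplomat C and diplomat D cross → the warehouse floor.
10. diplomat D crosses ← the loading dock.
11. diplomat A, diplomat B, and diplomat D cross → the warehouse floor.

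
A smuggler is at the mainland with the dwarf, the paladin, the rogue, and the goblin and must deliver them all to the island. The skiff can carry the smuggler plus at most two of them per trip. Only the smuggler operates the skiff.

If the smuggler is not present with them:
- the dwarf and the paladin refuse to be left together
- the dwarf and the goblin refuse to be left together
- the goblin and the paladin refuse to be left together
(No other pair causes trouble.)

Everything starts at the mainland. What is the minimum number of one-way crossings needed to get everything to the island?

5

Counting alone: the smuggler can take at most 2 across per trip to the island, so moving all 4 needs at least 2 loaded trips out, with a return between consecutive ones — at least 3 crossings.
The safety rule pushes this higher. Following every safe sequence of crossings, the most of the 4 that can be at the island as the skiff arrives there on crossing 3 is 3 — never all 4.
So no plan with fewer than 5 crossings exists, and this one achieves 5:
1. Smuggler goes to the island with the dwarf and the paladin.
2. Smuggler goes back to the mainland with the dwarf.
3. Smuggler goes to the island with the dwarf and the rogue.
4. Smuggler goes back to the mainland with the dwarf.
5. Smuggler goes to the island with the dwarf and the goblin.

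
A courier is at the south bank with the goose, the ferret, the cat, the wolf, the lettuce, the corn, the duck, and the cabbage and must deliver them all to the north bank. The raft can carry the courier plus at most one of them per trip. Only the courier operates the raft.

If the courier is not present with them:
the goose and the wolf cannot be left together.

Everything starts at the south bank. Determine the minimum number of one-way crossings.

Counting alone: the courier can take at most 1 across per trip to the north bank, so moving all 8 needs at least 8 loaded trips out, with a return between consecutive ones — at least 15 crossings.
The plan below uses exactly 15 crossings, so it is optimal:
1. Courier goes to the north bank with the goose.
2. Courier goes back to the south bank alone.
3. Courier goes to the north bank with the ferret.
4. Courier goes back to the south bank alone.
5. Courier goes to the north bank with the cat.
6. Courier goes back to the south bank alone.
7. Courier goes to the north bank with the lettuce.
8. Courier goes back to the south bank alone.
9. Courier goes to the north bank with the corn.
10. Courier goes back to the south bank alone.
11. Courier goes to the north bank with the duck.
12. Courier goes back to the south bank alone.
13. Courier goes to the north bank with the cabbage.
14. Courier goes back to the south bank alone.
15. Courier goes to the north bank with the wolf.

15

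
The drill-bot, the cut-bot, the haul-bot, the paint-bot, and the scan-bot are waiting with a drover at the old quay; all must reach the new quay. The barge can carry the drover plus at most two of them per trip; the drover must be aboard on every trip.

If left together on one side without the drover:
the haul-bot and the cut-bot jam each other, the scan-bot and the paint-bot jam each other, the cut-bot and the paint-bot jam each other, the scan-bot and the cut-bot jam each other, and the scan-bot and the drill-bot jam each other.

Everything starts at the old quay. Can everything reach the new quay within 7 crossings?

Yes — this plan uses 7 crossings (≤ 7):
1. Drover goes to the new quay with the cut-bot and the scan-bot.
2. Drover goes back to the old quay with the cut-bot.
3. Drover goes to the new quay with the cut-bot and the drill-bot.
4. Drover goes back to the old quay with the scan-bot.
5. Drover goes to the new quay with the haul-bot and the paint-bot.
6. Drover goes back to the old quay with the cut-bot.
7. Drover goes to the new quay with the cut-bot and the scan-bot.

Yes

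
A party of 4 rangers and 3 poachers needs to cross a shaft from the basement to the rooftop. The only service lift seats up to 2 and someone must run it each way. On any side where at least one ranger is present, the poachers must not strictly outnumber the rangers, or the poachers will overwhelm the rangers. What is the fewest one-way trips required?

Counting alone: each trip to the rooftop takes at most 2 across and each return brings at least 1 back, so after t trips out (and t−1 returns) at most 2t − (t−1) of the 7 are across; that first reaches 7 at t = 6, so at least 11 crossings are needed.
The plan below uses exactly 11 crossings, so it is optimal:
1. 2 poachers → the rooftop.  (the basement: 4R 1P; the rooftop: 0R 2P)
2. 1 poacher ← the basement.  (the basement: 4R 2P; the rooftop: 0R 1P)
3. 2 poachers → the rooftop.  (the basement: 4R 0P; the rooftop: 0R 3P)
4. 1 poacher ← the basement.  (the basement: 4R 1P; the rooftop: 0R 2P)
5. 2 rangers → the rooftop.  (the basement: 2R 1P; the rooftop: 2R 2P)
6. 1 poacher ← the basement.  (the basement: 2R 2P; the rooftop: 2R 1P)
7. 1 ranger and 1 poacher → the rooftop.  (the basement: 1R 1P; the rooftop: 3R 2P)
8. 1 ranger ← the basement.  (the basement: 2R 1P; the rooftop: 2R 2P)
9. 1 ranger and 1 poacher → the rooftop.  (the basement: 1R 0P; the rooftop: 3R 3P)
10. 1 poacher ← the basement.  (the basement: 1R 1P; the rooftop: 3R 2P)
11. 1 ranger and 1 poacher → the rooftop.  (the basement: 0R 0P; the rooftop: 4R 3P)

11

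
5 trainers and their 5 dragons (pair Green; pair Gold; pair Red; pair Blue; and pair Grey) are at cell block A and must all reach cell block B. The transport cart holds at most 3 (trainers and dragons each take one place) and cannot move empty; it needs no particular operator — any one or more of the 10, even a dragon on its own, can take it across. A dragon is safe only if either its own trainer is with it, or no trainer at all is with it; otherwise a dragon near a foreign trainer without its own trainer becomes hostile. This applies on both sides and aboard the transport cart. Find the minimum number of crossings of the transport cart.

11

Counting alone: each trip to cell block B takes at most 3 across and each return brings at least 1 back, so after t trips out (and t−1 returns) at most 3t − (t−1) of the 10 are across; that first reaches 10 at t = 5, so at least 9 crossings are needed.
The safety rule pushes this higher. Following every safe sequence of crossings, the most of the 10 that can be at cell block B as the transport cart arrives there on crossing 9 is 9 — never all 10.
So no plan with fewer than 11 crossings exists, and this one achieves 11:
1. dragon Green and trainer Green cross → cell block B.
2. trainer Green crosses ← cell block A.
3. dragon Blue, dragon Gold, and dragon Red cross → cell block B.
4. dragon Green crosses ← cell block A.
5. trainer Blue, trainer Gold, and trainer Red cross → cell block B.
6. dragon Gold and trainer Gold cross ← cell block A.
7. trainer Gold, trainer Green, and trainer Grey cross → cell block B.
8. dragon Red crosses ← cell block A.
9. dragon Gold and dragon Green cross → cell block B.
10. dragon Green crosses ← cell block A.
11. dragon Green, dragon Grey, and dragon Red cross → cell block B.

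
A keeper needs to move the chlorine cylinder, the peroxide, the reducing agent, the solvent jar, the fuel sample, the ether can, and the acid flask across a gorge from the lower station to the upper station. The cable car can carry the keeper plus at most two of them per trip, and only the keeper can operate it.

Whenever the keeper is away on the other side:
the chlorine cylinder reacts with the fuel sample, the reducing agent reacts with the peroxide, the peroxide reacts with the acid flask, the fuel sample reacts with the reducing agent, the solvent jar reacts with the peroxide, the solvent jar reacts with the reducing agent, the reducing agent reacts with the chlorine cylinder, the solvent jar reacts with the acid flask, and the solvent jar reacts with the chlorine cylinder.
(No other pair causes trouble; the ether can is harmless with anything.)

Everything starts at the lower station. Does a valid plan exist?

No

Whatever the first load, the items left behind include a forbidden pair without the keeper. No opening move is safe, so no plan exists.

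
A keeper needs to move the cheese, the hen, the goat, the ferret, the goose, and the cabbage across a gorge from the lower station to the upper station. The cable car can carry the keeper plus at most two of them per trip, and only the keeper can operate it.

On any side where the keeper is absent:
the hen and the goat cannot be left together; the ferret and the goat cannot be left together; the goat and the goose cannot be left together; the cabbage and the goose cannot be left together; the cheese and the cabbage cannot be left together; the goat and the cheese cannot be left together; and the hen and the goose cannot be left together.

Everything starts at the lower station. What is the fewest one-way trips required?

impossible

Whatever the first load, the items left behind include a forbidden pair without the keeper. No opening move is safe, so no plan exists.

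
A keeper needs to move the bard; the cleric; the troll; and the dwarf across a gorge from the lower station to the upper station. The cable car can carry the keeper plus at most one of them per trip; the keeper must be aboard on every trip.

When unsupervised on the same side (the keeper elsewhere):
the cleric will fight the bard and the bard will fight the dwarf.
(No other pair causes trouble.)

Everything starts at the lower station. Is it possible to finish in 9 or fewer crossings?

Yes — this plan uses 9 crossings (≤ 9):
1. Keeper goes to the upper station with the bard.  [the lower station: the cleric, the dwarf, the troll | the upper station: the bard]
2. Keeper goes back to the lower station alone.  [the lower station: the cleric, the dwarf, the troll | the upper station: the bard]
3. Keeper goes to the upper station with the cleric.  [the lower station: the dwarf, the troll | the upper station: the bard, the cleric]
4. Keeper goes back to the lower station with the bard.  [the lower station: the bard, the dwarf, the troll | the upper station: the cleric]
5. Keeper goes to the upper station with the dwarf.  [the lower station: the bard, the troll | the upper station: the cleric, the dwarf]
6. Keeper goes back to the lower station alone.  [the lower station: the bard, the troll | the upper station: the cleric, the dwarf]
7. Keeper goes to the upper station with the troll.  [the lower station: the bard | the upper station: the cleric, the dwarf, the troll]
8. Keeper goes back to the lower station alone.  [the lower station: the bard | the upper station: the cleric, the dwarf, the troll]
9. Keeper goes to the upper station with the bard.  [the lower station: — | the upper station: the bard, the cleric, the dwarf, the troll]

Yes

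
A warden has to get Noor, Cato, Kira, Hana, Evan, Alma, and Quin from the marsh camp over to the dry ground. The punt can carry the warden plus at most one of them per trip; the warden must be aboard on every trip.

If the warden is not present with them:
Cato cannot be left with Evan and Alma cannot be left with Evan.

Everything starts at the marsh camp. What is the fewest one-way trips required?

Counting alone: the warden can take at most 1 across per trip to the dry ground, so moving all 7 needs at least 7 loaded trips out, with a return between consecutive ones — at least 13 crossings.
The safety rule pushes this higher. Following every safe sequence of crossings, the most of the 7 that can be at the dry ground as the punt arrives there on crossing 13 is 6 — never all 7.
So no plan with fewer than 15 crossings exists, and this one achieves 15:
1. Warden goes to the dry ground with Evan.
2. Warden goes back to the marsh camp alone.
3. Warden goes to the dry ground with Noor.
4. Warden goes back to the marsh camp alone.
5. Warden goes to the dry ground with Cato.
6. Warden goes back to the marsh camp with Evan.
7. Warden goes to the dry ground with Alma.
8. Warden goes back to the marsh camp alone.
9. Warden goes to the dry ground with Kira.
10. Warden goes back to the marsh camp alone.
11. Warden goes to the dry ground with Hana.
12. Warden goes back to the marsh camp alone.
13. Warden goes to the dry ground with Quin.
14. Warden goes back to the marsh camp alone.
15. Warden goes to the dry ground with Evan.

15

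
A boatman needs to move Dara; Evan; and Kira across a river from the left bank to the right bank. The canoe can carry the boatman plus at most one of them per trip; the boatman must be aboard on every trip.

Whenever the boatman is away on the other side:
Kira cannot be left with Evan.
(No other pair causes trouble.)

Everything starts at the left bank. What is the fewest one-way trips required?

Counting alone: the boatman can take at most 1 across per trip to the right bank, so moving all 3 needs at least 3 loaded trips out, with a return between consecutive ones — at least 5 crossings.
The plan below uses exactly 5 crossings, so it is optimal:
1. Boatman goes to the right bank with Evan.  [the left bank: Dara, Kira | the right bank: Evan]
2. Boatman goes back to the left bank alone.  [the left bank: Dara, Kira | the right bank: Evan]
3. Boatman goes to the right bank with Dara.  [the left bank: Kira | the right bank: Dara, Evan]
4. Boatman goes back to the left bank alone.  [the left bank: Kira | the right bank: Dara, Evan]
5. Boatman goes to the right bank with Kira.  [the left bank: — | the right bank: Dara, Evan, Kira]

5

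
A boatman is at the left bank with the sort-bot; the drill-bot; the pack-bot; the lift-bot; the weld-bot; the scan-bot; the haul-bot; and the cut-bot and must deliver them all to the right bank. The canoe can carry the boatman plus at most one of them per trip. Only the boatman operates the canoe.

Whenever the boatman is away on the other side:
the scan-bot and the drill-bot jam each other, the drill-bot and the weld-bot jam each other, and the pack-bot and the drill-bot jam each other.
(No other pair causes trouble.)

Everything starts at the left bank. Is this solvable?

Following every safe sequence of crossings from the start, the most of the 8 that can be at the right bank as the canoe arrives there on crossings 1, 3, 5, 7, 9, 11 is 1, 2, 3, 4, 5, 6 respectively; the best ever achieved is 6 of 8.
From crossing 13 on, no configuration arises that was not already reachable earlier: only 144 distinct safe configurations (who is on which side, and where the canoe is) can ever be reached, none of them has everyone across, and every continuation just revisits them. So no valid plan exists.

No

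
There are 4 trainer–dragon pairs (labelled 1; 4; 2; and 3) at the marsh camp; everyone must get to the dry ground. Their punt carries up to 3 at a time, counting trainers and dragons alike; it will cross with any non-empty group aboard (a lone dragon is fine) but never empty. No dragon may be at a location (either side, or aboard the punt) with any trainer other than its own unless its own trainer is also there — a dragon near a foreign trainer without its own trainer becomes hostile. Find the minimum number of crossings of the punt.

9

Counting alone: each trip to the dry ground takes at most 3 across and each return brings at least 1 back, so after t trips out (and t−1 returns) at most 3t − (t−1) of the 8 are across; that first reaches 8 at t = 4, so at least 7 crossings are needed.
The safety rule pushes this higher. Following every safe sequence of crossings, the most of the 8 that can be at the dry ground as the punt arrives there on crossing 7 is 7 — never all 8.
So no plan with fewer than 9 crossings exists, and this one achieves 9:
1. dragon 1 and trainer 1 cross → the dry ground.
2. trainer 1 crosses ← the marsh camp.
3. dragon 4, trainer 1, and trainer 4 cross → the dry ground.
4. dragon 1 and trainer 1 cross ← the marsh camp.
5. trainer 1, trainer 2, and trainer 3 cross → the dry ground.
6. dragon 4 crosses ← the marsh camp.
7. dragon 1 and dragon 4 cross → the dry ground.
8. dragon 1 crosses ← the marsh camp.
9. dragon 1, dragon 2, and dragon 3 cross → the dry ground.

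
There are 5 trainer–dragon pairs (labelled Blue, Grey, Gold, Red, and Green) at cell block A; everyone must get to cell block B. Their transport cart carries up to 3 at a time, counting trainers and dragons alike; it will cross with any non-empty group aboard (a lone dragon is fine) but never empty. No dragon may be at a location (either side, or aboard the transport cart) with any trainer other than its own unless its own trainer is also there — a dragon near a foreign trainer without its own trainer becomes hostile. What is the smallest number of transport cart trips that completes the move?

11

Counting alone: each trip to cell block B takes at most 3 across and each return brings at least 1 back, so after t trips out (and t−1 returns) at most 3t − (t−1) of the 10 are across; that first reaches 10 at t = 5, so at least 9 crossings are needed.
The safety rule pushes this higher. Following every safe sequence of crossings, the most of the 10 that can be at cell block B as the transport cart arrives there on crossing 9 is 9 — never all 10.
So no plan with fewer than 11 crossings exists, and this one achieves 11:
1. dragon Blue and trainer Blue cross → cell block B.
2. trainer Blue crosses ← cell block A.
3. dragon Gold, dragon Grey, and dragon Red cross → cell block B.
4. dragon Blue crosses ← cell block A.
5. trainer Gold, trainer Grey, and trainer Red cross → cell block B.
6. dragon Grey and trainer Grey cross ← cell block A.
7. trainer Blue, trainer Green, and trainer Grey cross → cell block B.
8. dragon Gold crosses ← cell block A.
9. dragon Blue and dragon Grey cross → cell block B.
10. dragon Blue crosses ← cell block A.
11. dragon Blue, dragon Gold, and dragon Green cross → cell block B.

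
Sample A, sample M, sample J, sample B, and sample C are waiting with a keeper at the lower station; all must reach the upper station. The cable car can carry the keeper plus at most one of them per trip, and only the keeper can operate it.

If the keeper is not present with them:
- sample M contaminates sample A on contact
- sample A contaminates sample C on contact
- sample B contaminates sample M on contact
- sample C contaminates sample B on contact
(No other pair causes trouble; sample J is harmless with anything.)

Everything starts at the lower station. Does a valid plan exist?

Whatever the first load, the items left behind include a forbidden pair without the keeper. No opening move is safe, so no plan exists.

No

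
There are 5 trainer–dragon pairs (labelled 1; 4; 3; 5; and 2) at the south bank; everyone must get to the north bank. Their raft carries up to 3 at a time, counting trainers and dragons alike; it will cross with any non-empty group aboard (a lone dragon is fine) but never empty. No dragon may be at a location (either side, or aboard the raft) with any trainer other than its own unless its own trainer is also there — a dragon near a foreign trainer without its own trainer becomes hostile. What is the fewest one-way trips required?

Counting alone: each trip to the north bank takes at most 3 across and each return brings at least 1 back, so after t trips out (and t−1 returns) at most 3t − (t−1) of the 10 are across; that first reaches 10 at t = 5, so at least 9 crossings are needed.
The safety rule pushes this higher. Following every safe sequence of crossings, the most of the 10 that can be at the north bank as the raft arrives there on crossing 9 is 9 — never all 10.
So no plan with fewer than 11 crossings exists, and this one achieves 11:
1. dragon 1 and trainer 1 cross → the north bank.
2. trainer 1 crosses ← the south bank.
3. dragon 3, dragon 4, and dragon 5 cross → the north bank.
4. dragon 1 crosses ← the south bank.
5. trainer 3, trainer 4, and trainer 5 cross → the north bank.
6. dragon 4 and trainer 4 cross ← the south bank.
7. trainer 1, trainer 2, and trainer 4 cross → the north bank.
8. dragon 3 crosses ← the south bank.
9. dragon 1 and dragon 4 cross → the north bank.
10. dragon 1 crosses ← the south bank.
11. dragon 1, dragon 2, and dragon 3 cross → the north bank.

11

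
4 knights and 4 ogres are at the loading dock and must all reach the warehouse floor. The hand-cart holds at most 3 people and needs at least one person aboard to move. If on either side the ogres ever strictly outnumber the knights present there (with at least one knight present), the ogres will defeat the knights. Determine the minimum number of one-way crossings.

Counting alone: each trip to the warehouse floor takes at most 3 across and each return brings at least 1 back, so after t trips out (and t−1 returns) at most 3t − (t−1) of the 8 are across; that first reaches 8 at t = 4, so at least 7 crossings are needed.
The safety rule pushes this higher. Following every safe sequence of crossings, the most of the 8 that can be at the warehouse floor as the hand-cart arrives there on crossing 7 is 7 — never all 8.
So no plan with fewer than 9 crossings exists, and this one achieves 9:
1. 2 ogres → the warehouse floor.  (the loading dock: 4K 2O; the warehouse floor: 0K 2O)
2. 1 ogre ← the loading dock.  (the loading dock: 4K 3O; the warehouse floor: 0K 1O)
3. 3 ogres → the warehouse floor.  (the loading dock: 4K 0O; the warehouse floor: 0K 4O)
4. 1 ogre ← the loading dock.  (the loading dock: 4K 1O; the warehouse floor: 0K 3O)
5. 3 knights → the warehouse floor.  (the loading dock: 1K 1O; the warehouse floor: 3K 3O)
6. 1 knight and 1 ogre ← the loading dock.  (the loading dock: 2K 2O; the warehouse floor: 2K 2O)
7. 2 knights → the warehouse floor.  (the loading dock: 0K 2O; the warehouse floor: 4K 2O)
8. 1 ogre ← the loading dock.  (the loading dock: 0K 3O; the warehouse floor: 4K 1O)
9. 3 ogres → the warehouse floor.  (the loading dock: 0K 0O; the warehouse floor: 4K 4O)

9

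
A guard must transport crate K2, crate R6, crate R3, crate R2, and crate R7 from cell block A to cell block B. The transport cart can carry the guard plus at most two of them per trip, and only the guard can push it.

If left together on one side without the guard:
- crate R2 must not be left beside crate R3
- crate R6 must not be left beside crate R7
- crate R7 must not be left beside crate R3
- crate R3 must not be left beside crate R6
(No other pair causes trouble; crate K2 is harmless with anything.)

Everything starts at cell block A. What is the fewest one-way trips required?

Counting alone: the guard can take at most 2 across per trip to cell block B, so moving all 5 needs at least 3 loaded trips out, with a return between consecutive ones — at least 5 crossings.
The safety rule pushes this higher. Following every safe sequence of crossings, the most of the 5 that can be at cell block B as the transport cart arrives there on crossing 5 is 4 — never all 5.
So no plan with fewer than 7 crossings exists, and this one achieves 7:
1. Guard goes to cell block B with crate R3 and crate R6.
2. Guard goes back to cell block A with crate R6.
3. Guard goes to cell block B with crate K2 and crate R6.
4. Guard goes back to cell block A with crate R6.
5. Guard goes to cell block B with crate R2 and crate R6.
6. Guard goes back to cell block A with crate R3.
7. Guard goes to cell block B with crate R3 and crate R7.

7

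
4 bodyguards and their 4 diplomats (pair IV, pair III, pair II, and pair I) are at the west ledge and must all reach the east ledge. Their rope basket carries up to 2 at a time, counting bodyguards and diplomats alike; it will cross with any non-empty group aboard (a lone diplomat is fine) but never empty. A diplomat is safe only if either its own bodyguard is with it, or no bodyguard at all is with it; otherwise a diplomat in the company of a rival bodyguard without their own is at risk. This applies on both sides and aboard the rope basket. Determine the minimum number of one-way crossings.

Following every safe sequence of crossings from the start, the most of the 8 that can be at the east ledge as the rope basket arrives there on crossings 1, 3, 5 is 2, 3, 4 respectively; the best ever achieved is 4 of 8.
From crossing 7 on, no configuration arises that was not already reachable earlier: only 44 distinct safe configurations (who is on which side, and where the rope basket is) can ever be reached, none of them has everyone across, and every continuation just revisits them. So no valid plan exists.

impossible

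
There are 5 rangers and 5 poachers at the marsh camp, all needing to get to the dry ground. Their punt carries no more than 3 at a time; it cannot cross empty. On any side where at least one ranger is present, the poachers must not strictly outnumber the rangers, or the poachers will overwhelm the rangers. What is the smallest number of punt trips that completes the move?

11

Counting alone: each trip to the dry ground takes at most 3 across and each return brings at least 1 back, so after t trips out (and t−1 returns) at most 3t − (t−1) of the 10 are across; that first reaches 10 at t = 5, so at least 9 crossings are needed.
The safety rule pushes this higher. Following every safe sequence of crossings, the most of the 10 that can be at the dry ground as the punt arrives there on crossing 9 is 9 — never all 10.
So no plan with fewer than 11 crossings exists, and this one achieves 11:
1. 2 poachers → the dry ground.  (the marsh camp: 5R 3P; the dry ground: 0R 2P)
2. 1 poacher ← the marsh camp.  (the marsh camp: 5R 4P; the dry ground: 0R 1P)
3. 3 poachers → the dry ground.  (the marsh camp: 5R 1P; the dry ground: 0R 4P)
4. 1 poacher ← the marsh camp.  (the marsh camp: 5R 2P; the dry ground: 0R 3P)
5. 3 rangers → the dry ground.  (the marsh camp: 2R 2P; the dry ground: 3R 3P)
6. 1 ranger and 1 poacher ← the marsh camp.  (the marsh camp: 3R 3P; the dry ground: 2R 2P)
7. 3 rangers → the dry ground.  (the marsh camp: 0R 3P; the dry ground: 5R 2P)
8. 1 poacher ← the marsh camp.  (the marsh camp: 0R 4P; the dry ground: 5R 1P)
9. 2 poachers → the dry ground.  (the marsh camp: 0R 2P; the dry ground: 5R 3P)
10. 1 poacher ← the marsh camp.  (the marsh camp: 0R 3P; the dry ground: 5R 2P)
11. 3 poachers → the dry ground.  (the marsh camp: 0R 0P; the dry ground: 5R 5P)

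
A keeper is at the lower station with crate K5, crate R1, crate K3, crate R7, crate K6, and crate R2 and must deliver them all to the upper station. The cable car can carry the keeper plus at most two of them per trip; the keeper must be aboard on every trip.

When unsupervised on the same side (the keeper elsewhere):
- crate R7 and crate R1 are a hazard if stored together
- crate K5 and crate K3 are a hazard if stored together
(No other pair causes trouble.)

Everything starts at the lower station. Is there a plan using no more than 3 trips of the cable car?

No

Counting alone: the keeper can take at most 2 across per trip to the upper station, so moving all 6 needs at least 3 loaded trips out, with a return between consecutive ones — at least 5 crossings.
Since 3 < 5, 3 crossings cannot be enough. (The shortest complete plan in fact takes 5:)
1. Keeper goes to the upper station with crate K5 and crate R1.  [the lower station: crate K3, crate K6, crate R2, crate R7 | the upper station: crate K5, crate R1]
2. Keeper goes back to the lower station alone.  [the lower station: crate K3, crate K6, crate R2, crate R7 | the upper station: crate K5, crate R1]
3. Keeper goes to the upper station with crate K6 and crate R2.  [the lower station: crate K3, crate R7 | the upper station: crate K5, crate K6, crate R1, crate R2]
4. Keeper goes back to the lower station alone.  [the lower station: crate K3, crate R7 | the upper station: crate K5, crate K6, crate R1, crate R2]
5. Keeper goes to the upper station with crate K3 and crate R7.  [the lower station: — | the upper station: crate K3, crate K5, crate K6, crate R1, crate R2, crate R7]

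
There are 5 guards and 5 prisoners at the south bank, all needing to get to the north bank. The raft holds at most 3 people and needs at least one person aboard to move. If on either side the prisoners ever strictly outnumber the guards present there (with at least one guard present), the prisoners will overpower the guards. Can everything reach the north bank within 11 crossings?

Yes

Yes — this plan uses 11 crossings (≤ 11):
1. 2 prisoners → the north bank.  (the south bank: 5G 3P; the north bank: 0G 2P)
2. 1 prisoner ← the south bank.  (the south bank: 5G 4P; the north bank: 0G 1P)
3. 3 prisoners → the north bank.  (the south bank: 5G 1P; the north bank: 0G 4P)
4. 1 prisoner ← the south bank.  (the south bank: 5G 2P; the north bank: 0G 3P)
5. 3 guards → the north bank.  (the south bank: 2G 2P; the north bank: 3G 3P)
6. 1 guard and 1 prisoner ← the south bank.  (the south bank: 3G 3P; the north bank: 2G 2P)
7. 3 guards → the north bank.  (the south bank: 0G 3P; the north bank: 5G 2P)
8. 1 prisoner ← the south bank.  (the south bank: 0G 4P; the north bank: 5G 1P)
9. 2 prisoners → the north bank.  (the south bank: 0G 2P; the north bank: 5G 3P)
10. 1 prisoner ← the south bank.  (the south bank: 0G 3P; the north bank: 5G 2P)
11. 3 prisoners → the north bank.  (the south bank: 0G 0P; the north bank: 5G 5P)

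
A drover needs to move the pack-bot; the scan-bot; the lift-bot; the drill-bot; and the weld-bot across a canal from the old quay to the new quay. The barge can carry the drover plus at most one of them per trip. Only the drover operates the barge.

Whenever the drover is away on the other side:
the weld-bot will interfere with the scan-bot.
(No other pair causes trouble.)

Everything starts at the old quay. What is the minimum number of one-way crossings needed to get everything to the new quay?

Counting alone: the drover can take at most 1 across per trip to the new quay, so moving all 5 needs at least 5 loaded trips out, with a return between consecutive ones — at least 9 crossings.
The plan below uses exactly 9 crossings, so it is optimal:
1. Drover goes to the new quay with the scan-bot.  [the old quay: the drill-bot, the lift-bot, the pack-bot, the weld-bot | the new quay: the scan-bot]
2. Drover goes back to the old quay alone.  [the old quay: the drill-bot, the lift-bot, the pack-bot, the weld-bot | the new quay: the scan-bot]
3. Drover goes to the new quay with the pack-bot.  [the old quay: the drill-bot, the lift-bot, the weld-bot | the new quay: the pack-bot, the scan-bot]
4. Drover goes back to the old quay alone.  [the old quay: the drill-bot, the lift-bot, the weld-bot | the new quay: the pack-bot, the scan-bot]
5. Drover goes to the new quay with the lift-bot.  [the old quay: the drill-bot, the weld-bot | the new quay: the lift-bot, the pack-bot, the scan-bot]
6. Drover goes back to the old quay alone.  [the old quay: the drill-bot, the weld-bot | the new quay: the lift-bot, the pack-bot, the scan-bot]
7. Drover goes to the new quay with the drill-bot.  [the old quay: the weld-bot | the new quay: the drill-bot, the lift-bot, the pack-bot, the scan-bot]
8. Drover goes back to the old quay alone.  [the old quay: the weld-bot | the new quay: the drill-bot, the lift-bot, the pack-bot, the scan-bot]
9. Drover goes to the new quay with the weld-bot.  [the old quay: — | the new quay: the drill-bot, the lift-bot, the pack-bot, the scan-bot, the weld-bot]

9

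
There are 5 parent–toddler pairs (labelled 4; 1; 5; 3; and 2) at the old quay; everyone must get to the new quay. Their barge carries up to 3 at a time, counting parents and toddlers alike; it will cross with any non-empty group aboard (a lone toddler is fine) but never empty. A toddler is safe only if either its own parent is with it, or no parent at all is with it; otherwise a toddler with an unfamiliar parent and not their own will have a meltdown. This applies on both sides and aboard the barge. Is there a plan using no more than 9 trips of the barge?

No

Counting alone: each trip to the new quay takes at most 3 across and each return brings at least 1 back, so after t trips out (and t−1 returns) at most 3t − (t−1) of the 10 are across; that first reaches 10 at t = 5, so at least 9 crossings are needed.
The safety rule pushes this higher. Following every safe sequence of crossings, the most of the 10 that can be at the new quay as the barge arrives there on crossing 9 is 9 — never all 10.
So the move cannot be finished within 9 crossings. (The shortest complete plan takes 11:)
1. parent 4 and toddler 4 cross → the new quay.
2. parent 4 crosses ← the old quay.
3. toddler 1, toddler 3, and toddler 5 cross → the new quay.
4. toddler 4 crosses ← the old quay.
5. parent 1, parent 3, and parent 5 cross → the new quay.
6. parent 1 and toddler 1 cross ← the old quay.
7. parent 1, parent 2, and parent 4 cross → the new quay.
8. toddler 5 crosses ← the old quay.
9. toddler 1 and toddler 4 cross → the new quay.
10. toddler 4 crosses ← the old quay.
11. toddler 2, toddler 4, and toddler 5 cross → the new quay.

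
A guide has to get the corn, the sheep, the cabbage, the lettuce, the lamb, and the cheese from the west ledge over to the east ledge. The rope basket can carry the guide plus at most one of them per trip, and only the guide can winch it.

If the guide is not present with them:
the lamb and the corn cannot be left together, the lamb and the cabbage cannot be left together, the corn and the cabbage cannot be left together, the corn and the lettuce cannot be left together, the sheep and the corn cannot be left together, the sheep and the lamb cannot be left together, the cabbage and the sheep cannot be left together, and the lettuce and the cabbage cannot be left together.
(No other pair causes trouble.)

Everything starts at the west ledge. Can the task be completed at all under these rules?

Whatever the first load, the items left behind include a forbidden pair without the guide. No opening move is safe, so no plan exists.

No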